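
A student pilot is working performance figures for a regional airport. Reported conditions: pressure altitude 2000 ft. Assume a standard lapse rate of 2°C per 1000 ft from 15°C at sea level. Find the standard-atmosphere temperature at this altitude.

ISA temperature = 15 − 2 × (2000/1000) = 15 − 4 = 11°C.

11°C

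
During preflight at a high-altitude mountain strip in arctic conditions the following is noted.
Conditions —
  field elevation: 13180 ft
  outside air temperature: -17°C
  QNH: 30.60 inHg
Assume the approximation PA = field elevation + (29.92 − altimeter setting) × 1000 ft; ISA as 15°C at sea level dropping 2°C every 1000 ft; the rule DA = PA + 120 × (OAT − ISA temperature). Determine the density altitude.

Pressure altitude = 13180 + (29.92 − 30.60) × 1000 = 13180 + (-680) = 12500 ft.
ISA temperature at 12500 ft = 15 − 2 × (12500/1000) = -10°C.
ISA deviation = -17 − (-10) = -7°C.
Density altitude = 12500 + 120 × (-7) = 11660 ft.

11660 ft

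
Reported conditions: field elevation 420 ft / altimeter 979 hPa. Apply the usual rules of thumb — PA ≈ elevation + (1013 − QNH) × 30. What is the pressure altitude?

1440 ft

Pressure correction = (1013 − 979) × 30 = +1020 ft.
Pressure altitude = 420 + (+1020) = 1440 ft.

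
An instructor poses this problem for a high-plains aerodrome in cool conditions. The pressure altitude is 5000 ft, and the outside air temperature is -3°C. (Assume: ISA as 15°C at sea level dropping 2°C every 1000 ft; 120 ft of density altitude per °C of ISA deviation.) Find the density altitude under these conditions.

4040 ft

ISA temperature at 5000 ft = 15 − 2 × (5000/1000) = 5°C.
ISA deviation = -3 − 5 = -8°C.
Density altitude = 5000 + 120 × (-8) = 5000 + (-960) = 4040 ft.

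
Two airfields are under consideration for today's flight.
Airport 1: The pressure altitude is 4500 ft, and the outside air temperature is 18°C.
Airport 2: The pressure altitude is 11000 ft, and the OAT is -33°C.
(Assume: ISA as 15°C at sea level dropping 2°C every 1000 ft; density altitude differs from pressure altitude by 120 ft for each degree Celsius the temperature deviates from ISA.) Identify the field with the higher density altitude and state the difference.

Airport 1: ISA temp = 6°C, deviation +12°C, DA = 4500 + 120 × 12 = 5940 ft.
Airport 2: ISA temp = -7°C, deviation -26°C, DA = 11000 + 120 × (-26) = 7880 ft.
Airport 2 is higher by 7880 − 5940 = 1940 ft.

Airport 2 by 1940 ft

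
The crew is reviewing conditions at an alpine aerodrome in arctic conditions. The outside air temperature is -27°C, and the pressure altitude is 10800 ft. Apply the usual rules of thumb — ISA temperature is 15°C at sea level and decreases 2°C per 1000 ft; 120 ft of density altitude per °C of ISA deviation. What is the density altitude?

8352 ft

ISA temperature at 10800 ft = 15 − 2 × (10800/1000) = -6.6°C.
ISA deviation = -27 − (-6.6) = -20.4°C.
Density altitude = 10800 + 120 × (-20.4) = 10800 + (-2448) = 8352 ft.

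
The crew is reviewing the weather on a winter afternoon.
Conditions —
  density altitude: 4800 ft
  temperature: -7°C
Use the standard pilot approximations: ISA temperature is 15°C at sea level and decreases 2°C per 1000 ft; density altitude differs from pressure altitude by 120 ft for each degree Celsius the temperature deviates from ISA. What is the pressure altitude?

DA = PA + 120 × (OAT − (15 − 2·PA/1000)) = PA + 120·OAT − 1800 + 0.24·PA = 1.24·PA + 120·OAT − 1800.
So 1.24·PA = 4800 − 120 × (-7) + 1800 = 7440.
PA = 7440 / 1.24 = 6000 ft.

6000 ft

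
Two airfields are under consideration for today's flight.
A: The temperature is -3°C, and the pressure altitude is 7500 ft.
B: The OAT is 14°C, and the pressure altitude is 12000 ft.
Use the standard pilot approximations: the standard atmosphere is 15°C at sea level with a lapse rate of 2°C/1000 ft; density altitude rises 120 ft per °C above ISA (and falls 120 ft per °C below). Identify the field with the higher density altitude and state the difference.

B by 7620 ft

A: ISA temp = 0°C, deviation -3°C, DA = 7500 + 120 × (-3) = 7140 ft.
B: ISA temp = -9°C, deviation +23°C, DA = 12000 + 120 × 23 = 14760 ft.
B is higher by 14760 − 7140 = 7620 ft.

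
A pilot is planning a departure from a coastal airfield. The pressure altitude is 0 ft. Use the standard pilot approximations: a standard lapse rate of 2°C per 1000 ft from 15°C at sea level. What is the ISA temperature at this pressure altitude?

15°C

ISA temperature = 15 − 2 × (0/1000) = 15 − 0 = 15°C.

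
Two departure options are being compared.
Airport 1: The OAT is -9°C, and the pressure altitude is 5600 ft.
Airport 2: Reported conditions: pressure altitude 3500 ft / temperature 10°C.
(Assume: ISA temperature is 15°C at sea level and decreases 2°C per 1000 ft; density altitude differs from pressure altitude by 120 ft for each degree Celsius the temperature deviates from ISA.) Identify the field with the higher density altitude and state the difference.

Airport 1: ISA temp = 3.8°C, deviation -12.8°C, DA = 5600 + 120 × (-12.8) = 4064 ft.
Airport 2: ISA temp = 8°C, deviation +2°C, DA = 3500 + 120 × 2 = 3740 ft.
Airport 1 is higher by 4064 − 3740 = 324 ft.

Airport 1 by 324 ft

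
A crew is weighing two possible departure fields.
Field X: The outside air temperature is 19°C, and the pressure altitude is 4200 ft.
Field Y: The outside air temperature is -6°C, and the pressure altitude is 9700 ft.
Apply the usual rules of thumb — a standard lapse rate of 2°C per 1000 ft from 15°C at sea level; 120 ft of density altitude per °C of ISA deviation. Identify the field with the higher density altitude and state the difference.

Field X: ISA temp = 6.6°C, deviation +12.4°C, DA = 4200 + 120 × 12.4 = 5688 ft.
Field Y: ISA temp = -4.4°C, deviation -1.6°C, DA = 9700 + 120 × (-1.6) = 9508 ft.
Field Y is higher by 9508 − 5688 = 3820 ft.

Field Y by 3820 ft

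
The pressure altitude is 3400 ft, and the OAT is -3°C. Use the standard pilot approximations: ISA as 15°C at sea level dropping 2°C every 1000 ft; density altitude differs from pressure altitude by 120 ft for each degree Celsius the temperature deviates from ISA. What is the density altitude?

ISA temperature at 3400 ft = 15 − 2 × (3400/1000) = 8.2°C.
ISA deviation = -3 − 8.2 = -11.2°C.
Density altitude = 3400 + 120 × (-11.2) = 3400 + (-1344) = 2056 ft.

2056 ft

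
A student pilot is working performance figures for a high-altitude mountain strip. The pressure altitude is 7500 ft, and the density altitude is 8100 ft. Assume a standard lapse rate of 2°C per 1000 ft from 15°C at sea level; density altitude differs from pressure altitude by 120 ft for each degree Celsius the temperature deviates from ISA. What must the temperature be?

5°C

Density altitude − pressure altitude = 8100 − 7500 = +600 ft.
At 120 ft/°C that is an ISA deviation of 600/120 = +5°C.
ISA temperature at 7500 ft = 15 − 2 × (7500/1000) = 0°C.
OAT = ISA + deviation = 0 + (+5) = 5°C.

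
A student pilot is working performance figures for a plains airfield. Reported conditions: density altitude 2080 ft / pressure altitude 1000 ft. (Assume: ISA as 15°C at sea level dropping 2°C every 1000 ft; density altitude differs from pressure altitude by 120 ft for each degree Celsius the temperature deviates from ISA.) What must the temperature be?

Density altitude − pressure altitude = 2080 − 1000 = +1080 ft.
At 120 ft/°C that is an ISA deviation of 1080/120 = +9°C.
ISA temperature at 1000 ft = 15 − 2 × (1000/1000) = 13°C.
OAT = ISA + deviation = 13 + (+9) = 22°C.

22°C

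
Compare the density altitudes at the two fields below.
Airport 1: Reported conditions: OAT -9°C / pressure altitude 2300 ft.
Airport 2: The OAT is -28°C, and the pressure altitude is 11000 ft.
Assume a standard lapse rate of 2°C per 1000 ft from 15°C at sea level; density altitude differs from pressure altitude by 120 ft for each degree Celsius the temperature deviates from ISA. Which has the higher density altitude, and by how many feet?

Airport 2 by 8508 ft

Airport 1: ISA temp = 10.4°C, deviation -19.4°C, DA = 2300 + 120 × (-19.4) = -28 ft.
Airport 2: ISA temp = -7°C, deviation -21°C, DA = 11000 + 120 × (-21) = 8480 ft.
Airport 2 is higher by 8480 − (-28) = 8508 ft.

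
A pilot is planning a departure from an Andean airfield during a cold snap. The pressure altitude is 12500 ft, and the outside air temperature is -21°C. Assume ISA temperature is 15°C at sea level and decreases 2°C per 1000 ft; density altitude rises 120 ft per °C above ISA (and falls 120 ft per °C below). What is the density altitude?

ISA temperature at 12500 ft = 15 − 2 × (12500/1000) = -10°C.
ISA deviation = -21 − (-10) = -11°C.
Density altitude = 12500 + 120 × (-11) = 12500 + (-1320) = 11180 ft.

11180 ft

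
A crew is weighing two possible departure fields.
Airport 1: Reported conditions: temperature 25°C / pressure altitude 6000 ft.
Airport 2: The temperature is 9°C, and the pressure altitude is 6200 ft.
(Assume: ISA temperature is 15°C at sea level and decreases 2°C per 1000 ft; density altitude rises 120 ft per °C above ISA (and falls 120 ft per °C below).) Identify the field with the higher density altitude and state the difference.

Airport 1 by 1672 ft

Airport 1: ISA temp = 3°C, deviation +22°C, DA = 6000 + 120 × 22 = 8640 ft.
Airport 2: ISA temp = 2.6°C, deviation +6.4°C, DA = 6200 + 120 × 6.4 = 6968 ft.
Airport 1 is higher by 8640 − 6968 = 1672 ft.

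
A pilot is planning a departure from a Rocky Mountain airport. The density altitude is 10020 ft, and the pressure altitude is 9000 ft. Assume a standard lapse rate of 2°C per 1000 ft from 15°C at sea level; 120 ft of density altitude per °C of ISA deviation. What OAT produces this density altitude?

Density altitude − pressure altitude = 10020 − 9000 = +1020 ft.
At 120 ft/°C that is an ISA deviation of 1020/120 = +8.5°C.
ISA temperature at 9000 ft = 15 − 2 × (9000/1000) = -3°C.
OAT = ISA + deviation = -3 + (+8.5) = 5.5°C.

5.5°C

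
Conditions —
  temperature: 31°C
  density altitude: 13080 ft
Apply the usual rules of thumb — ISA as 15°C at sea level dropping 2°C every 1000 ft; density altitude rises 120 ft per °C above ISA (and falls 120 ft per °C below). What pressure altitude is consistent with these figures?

DA = PA + 120 × (OAT − (15 − 2·PA/1000)) = PA + 120·OAT − 1800 + 0.24·PA = 1.24·PA + 120·OAT − 1800.
So 1.24·PA = 13080 − 120 × 31 + 1800 = 11160.
PA = 11160 / 1.24 = 9000 ft.

9000 ft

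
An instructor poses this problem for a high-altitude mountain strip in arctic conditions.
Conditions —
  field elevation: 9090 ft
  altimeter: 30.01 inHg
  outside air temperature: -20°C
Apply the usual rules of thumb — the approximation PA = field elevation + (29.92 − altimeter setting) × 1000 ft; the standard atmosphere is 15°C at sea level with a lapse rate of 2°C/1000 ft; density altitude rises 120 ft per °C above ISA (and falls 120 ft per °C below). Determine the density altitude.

Pressure altitude = 9090 + (29.92 − 30.01) × 1000 = 9090 + (-90) = 9000 ft.
ISA temperature at 9000 ft = 15 − 2 × (9000/1000) = -3°C.
ISA deviation = -20 − (-3) = -17°C.
Density altitude = 9000 + 120 × (-17) = 6960 ft.

6960 ft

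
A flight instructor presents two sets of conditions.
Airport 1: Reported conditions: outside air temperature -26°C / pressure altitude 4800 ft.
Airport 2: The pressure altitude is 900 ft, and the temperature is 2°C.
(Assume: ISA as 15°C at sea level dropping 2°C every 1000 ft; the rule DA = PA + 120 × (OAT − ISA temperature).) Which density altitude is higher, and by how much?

Airport 1 by 1476 ft

Airport 1: ISA temp = 5.4°C, deviation -31.4°C, DA = 4800 + 120 × (-31.4) = 1032 ft.
Airport 2: ISA temp = 13.2°C, deviation -11.2°C, DA = 900 + 120 × (-11.2) = -444 ft.
Airport 1 is higher by 1032 − (-444) = 1476 ft.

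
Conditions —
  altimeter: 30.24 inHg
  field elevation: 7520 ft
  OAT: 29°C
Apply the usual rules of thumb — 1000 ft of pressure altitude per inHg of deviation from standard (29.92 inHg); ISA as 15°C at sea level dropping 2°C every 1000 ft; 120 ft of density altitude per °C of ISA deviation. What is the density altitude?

Pressure altitude = 7520 + (29.92 − 30.24) × 1000 = 7520 + (-320) = 7200 ft.
ISA temperature at 7200 ft = 15 − 2 × (7200/1000) = 0.6°C.
ISA deviation = 29 − 0.6 = +28.4°C.
Density altitude = 7200 + 120 × (28.4) = 10608 ft.

10608 ft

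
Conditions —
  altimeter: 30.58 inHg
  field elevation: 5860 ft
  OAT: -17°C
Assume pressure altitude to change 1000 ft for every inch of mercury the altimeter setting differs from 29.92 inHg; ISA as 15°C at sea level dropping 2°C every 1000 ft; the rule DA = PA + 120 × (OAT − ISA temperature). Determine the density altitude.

Pressure altitude = 5860 + (29.92 − 30.58) × 1000 = 5860 + (-660) = 5200 ft.
ISA temperature at 5200 ft = 15 − 2 × (5200/1000) = 4.6°C.
ISA deviation = -17 − 4.6 = -21.6°C.
Density altitude = 5200 + 120 × (-21.6) = 2608 ft.

2608 ft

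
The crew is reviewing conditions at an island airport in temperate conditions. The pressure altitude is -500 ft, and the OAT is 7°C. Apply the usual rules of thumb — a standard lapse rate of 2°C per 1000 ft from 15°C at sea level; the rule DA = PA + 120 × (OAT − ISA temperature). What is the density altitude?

-1580 ft

ISA temperature at -500 ft = 15 − 2 × (-500/1000) = 16°C.
ISA deviation = 7 − 16 = -9°C.
Density altitude = -500 + 120 × (-9) = -500 + (-1080) = -1580 ft.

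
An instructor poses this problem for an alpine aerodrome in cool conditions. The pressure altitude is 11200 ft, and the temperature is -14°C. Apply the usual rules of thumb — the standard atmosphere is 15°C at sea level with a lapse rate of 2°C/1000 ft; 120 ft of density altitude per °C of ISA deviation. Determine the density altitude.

ISA temperature at 11200 ft = 15 − 2 × (11200/1000) = -7.4°C.
ISA deviation = -14 − (-7.4) = -6.6°C.
Density altitude = 11200 + 120 × (-6.6) = 11200 + (-792) = 10408 ft.

10408 ft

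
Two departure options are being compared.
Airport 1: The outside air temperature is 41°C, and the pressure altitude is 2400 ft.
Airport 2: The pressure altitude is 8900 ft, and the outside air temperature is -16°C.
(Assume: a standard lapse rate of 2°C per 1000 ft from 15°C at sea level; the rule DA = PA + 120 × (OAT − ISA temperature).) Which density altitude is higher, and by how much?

Airport 1: ISA temp = 10.2°C, deviation +30.8°C, DA = 2400 + 120 × 30.8 = 6096 ft.
Airport 2: ISA temp = -2.8°C, deviation -13.2°C, DA = 8900 + 120 × (-13.2) = 7316 ft.
Airport 2 is higher by 7316 − 6096 = 1220 ft.

Airport 2 by 1220 ft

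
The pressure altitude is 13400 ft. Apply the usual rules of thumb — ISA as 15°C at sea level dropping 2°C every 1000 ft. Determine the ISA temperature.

ISA temperature = 15 − 2 × (13400/1000) = 15 − 26.8 = -11.8°C.

-11.8°C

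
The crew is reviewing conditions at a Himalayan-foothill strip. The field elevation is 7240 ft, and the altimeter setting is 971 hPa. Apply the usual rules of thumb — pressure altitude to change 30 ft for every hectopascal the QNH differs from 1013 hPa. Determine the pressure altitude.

Pressure correction = (1013 − 971) × 30 = +1260 ft.
Pressure altitude = 7240 + (+1260) = 8500 ft.

8500 ft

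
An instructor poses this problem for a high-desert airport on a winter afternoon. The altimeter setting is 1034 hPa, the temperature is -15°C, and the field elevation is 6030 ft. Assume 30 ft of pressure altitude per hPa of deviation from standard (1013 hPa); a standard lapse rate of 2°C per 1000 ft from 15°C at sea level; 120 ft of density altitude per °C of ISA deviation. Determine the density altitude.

Pressure altitude = 6030 + (1013 − 1034) × 30 = 6030 + (-630) = 5400 ft.
ISA temperature at 5400 ft = 15 − 2 × (5400/1000) = 4.2°C.
ISA deviation = -15 − 4.2 = -19.2°C.
Density altitude = 5400 + 120 × (-19.2) = 3096 ft.

3096 ft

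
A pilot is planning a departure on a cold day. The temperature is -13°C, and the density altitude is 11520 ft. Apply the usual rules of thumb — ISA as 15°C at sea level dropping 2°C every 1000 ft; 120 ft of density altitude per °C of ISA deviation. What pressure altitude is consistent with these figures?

DA = PA + 120 × (OAT − (15 − 2·PA/1000)) = PA + 120·OAT − 1800 + 0.24·PA = 1.24·PA + 120·OAT − 1800.
So 1.24·PA = 11520 − 120 × (-13) + 1800 = 14880.
PA = 14880 / 1.24 = 12000 ft.

12000 ft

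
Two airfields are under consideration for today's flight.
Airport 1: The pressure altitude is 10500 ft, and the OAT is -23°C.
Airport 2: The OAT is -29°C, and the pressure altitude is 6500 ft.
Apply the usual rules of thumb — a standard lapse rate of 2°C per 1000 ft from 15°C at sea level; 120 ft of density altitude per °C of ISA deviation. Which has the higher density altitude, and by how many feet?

Airport 1: ISA temp = -6°C, deviation -17°C, DA = 10500 + 120 × (-17) = 8460 ft.
Airport 2: ISA temp = 2°C, deviation -31°C, DA = 6500 + 120 × (-31) = 2780 ft.
Airport 1 is higher by 8460 − 2780 = 5680 ft.

Airport 1 by 5680 ft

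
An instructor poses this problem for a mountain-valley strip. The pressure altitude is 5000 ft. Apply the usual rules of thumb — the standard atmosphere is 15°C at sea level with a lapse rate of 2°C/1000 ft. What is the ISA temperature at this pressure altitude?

5°C

ISA temperature = 15 − 2 × (5000/1000) = 15 − 10 = 5°C.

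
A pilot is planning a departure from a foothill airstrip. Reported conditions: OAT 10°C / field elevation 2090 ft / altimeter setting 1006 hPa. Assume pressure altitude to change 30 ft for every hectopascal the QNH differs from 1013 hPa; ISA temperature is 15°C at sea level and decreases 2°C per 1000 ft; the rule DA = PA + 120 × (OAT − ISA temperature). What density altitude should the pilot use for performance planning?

2252 ft

Pressure altitude = 2090 + (1013 − 1006) × 30 = 2090 + (+210) = 2300 ft.
ISA temperature at 2300 ft = 15 − 2 × (2300/1000) = 10.4°C.
ISA deviation = 10 − 10.4 = -0.4°C.
Density altitude = 2300 + 120 × (-0.4) = 2252 ft.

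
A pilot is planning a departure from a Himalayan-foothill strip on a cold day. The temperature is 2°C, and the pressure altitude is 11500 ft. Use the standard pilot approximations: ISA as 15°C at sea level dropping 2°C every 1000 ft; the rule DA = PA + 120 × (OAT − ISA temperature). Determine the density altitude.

ISA temperature at 11500 ft = 15 − 2 × (11500/1000) = -8°C.
ISA deviation = 2 − (-8) = +10°C.
Density altitude = 11500 + 120 × (10) = 11500 + (+1200) = 12700 ft.

12700 ft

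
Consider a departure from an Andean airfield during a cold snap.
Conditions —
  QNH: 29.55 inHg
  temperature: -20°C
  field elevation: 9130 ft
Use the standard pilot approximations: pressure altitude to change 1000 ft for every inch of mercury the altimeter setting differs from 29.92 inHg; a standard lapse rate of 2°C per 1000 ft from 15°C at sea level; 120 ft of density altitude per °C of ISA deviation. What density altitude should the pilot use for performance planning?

Pressure altitude = 9130 + (29.92 − 29.55) × 1000 = 9130 + (+370) = 9500 ft.
ISA temperature at 9500 ft = 15 − 2 × (9500/1000) = -4°C.
ISA deviation = -20 − (-4) = -16°C.
Density altitude = 9500 + 120 × (-16) = 7580 ft.

7580 ft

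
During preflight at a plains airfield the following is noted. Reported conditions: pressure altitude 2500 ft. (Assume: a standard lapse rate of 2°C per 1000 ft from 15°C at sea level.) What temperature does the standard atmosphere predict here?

10°C

ISA temperature = 15 − 2 × (2500/1000) = 15 − 5 = 10°C.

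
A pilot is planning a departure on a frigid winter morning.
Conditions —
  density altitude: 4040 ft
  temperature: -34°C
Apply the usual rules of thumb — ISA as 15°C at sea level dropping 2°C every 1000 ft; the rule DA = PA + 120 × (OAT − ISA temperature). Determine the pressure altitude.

8000 ft

DA = PA + 120 × (OAT − (15 − 2·PA/1000)) = PA + 120·OAT − 1800 + 0.24·PA = 1.24·PA + 120·OAT − 1800.
So 1.24·PA = 4040 − 120 × (-34) + 1800 = 9920.
PA = 9920 / 1.24 = 8000 ft.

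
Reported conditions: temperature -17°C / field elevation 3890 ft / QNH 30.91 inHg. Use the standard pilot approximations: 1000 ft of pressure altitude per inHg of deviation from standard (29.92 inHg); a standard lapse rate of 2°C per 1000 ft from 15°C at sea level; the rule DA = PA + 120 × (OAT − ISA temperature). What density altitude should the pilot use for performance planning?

-244 ft

Pressure altitude = 3890 + (29.92 − 30.91) × 1000 = 3890 + (-990) = 2900 ft.
ISA temperature at 2900 ft = 15 − 2 × (2900/1000) = 9.2°C.
ISA deviation = -17 − 9.2 = -26.2°C.
Density altitude = 2900 + 120 × (-26.2) = -244 ft.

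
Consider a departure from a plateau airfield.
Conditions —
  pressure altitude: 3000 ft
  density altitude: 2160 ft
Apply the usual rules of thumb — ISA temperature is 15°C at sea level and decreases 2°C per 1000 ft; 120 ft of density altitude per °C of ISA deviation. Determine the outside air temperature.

Density altitude − pressure altitude = 2160 − 3000 = -840 ft.
At 120 ft/°C that is an ISA deviation of -840/120 = -7°C.
ISA temperature at 3000 ft = 15 − 2 × (3000/1000) = 9°C.
OAT = ISA + deviation = 9 + (-7) = 2°C.

2°C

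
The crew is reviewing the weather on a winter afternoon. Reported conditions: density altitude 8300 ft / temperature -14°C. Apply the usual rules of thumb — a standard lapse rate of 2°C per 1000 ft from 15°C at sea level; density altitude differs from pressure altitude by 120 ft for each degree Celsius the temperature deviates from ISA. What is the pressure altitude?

9500 ft

DA = PA + 120 × (OAT − (15 − 2·PA/1000)) = PA + 120·OAT − 1800 + 0.24·PA = 1.24·PA + 120·OAT − 1800.
So 1.24·PA = 8300 − 120 × (-14) + 1800 = 11780.
PA = 11780 / 1.24 = 9500 ft.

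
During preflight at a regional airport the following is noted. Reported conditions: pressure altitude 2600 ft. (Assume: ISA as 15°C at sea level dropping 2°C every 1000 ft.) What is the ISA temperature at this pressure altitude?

9.8°C

ISA temperature = 15 − 2 × (2600/1000) = 15 − 5.2 = 9.8°C.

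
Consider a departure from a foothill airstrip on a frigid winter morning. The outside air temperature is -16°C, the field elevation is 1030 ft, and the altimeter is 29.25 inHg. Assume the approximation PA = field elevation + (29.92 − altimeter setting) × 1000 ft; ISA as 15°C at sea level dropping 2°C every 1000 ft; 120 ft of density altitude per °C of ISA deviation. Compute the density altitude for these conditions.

-1612 ft

Pressure altitude = 1030 + (29.92 − 29.25) × 1000 = 1030 + (+670) = 1700 ft.
ISA temperature at 1700 ft = 15 − 2 × (1700/1000) = 11.6°C.
ISA deviation = -16 − 11.6 = -27.6°C.
Density altitude = 1700 + 120 × (-27.6) = -1612 ft.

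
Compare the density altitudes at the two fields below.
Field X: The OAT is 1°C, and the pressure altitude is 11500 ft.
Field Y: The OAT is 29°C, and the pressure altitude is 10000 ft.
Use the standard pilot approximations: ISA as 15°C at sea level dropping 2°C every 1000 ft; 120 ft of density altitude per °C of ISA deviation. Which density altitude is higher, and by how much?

Field Y by 1500 ft

Field X: ISA temp = -8°C, deviation +9°C, DA = 11500 + 120 × 9 = 12580 ft.
Field Y: ISA temp = -5°C, deviation +34°C, DA = 10000 + 120 × 34 = 14080 ft.
Field Y is higher by 14080 − 12580 = 1500 ft.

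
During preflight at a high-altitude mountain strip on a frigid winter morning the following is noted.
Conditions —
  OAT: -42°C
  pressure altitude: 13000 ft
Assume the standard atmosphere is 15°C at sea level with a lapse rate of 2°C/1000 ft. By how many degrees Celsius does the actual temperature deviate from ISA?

ISA temperature at 13000 ft = 15 − 2 × (13000/1000) = -11°C.
Deviation = OAT − ISA = -42 − (-11) = -31°C.

ISA-31°C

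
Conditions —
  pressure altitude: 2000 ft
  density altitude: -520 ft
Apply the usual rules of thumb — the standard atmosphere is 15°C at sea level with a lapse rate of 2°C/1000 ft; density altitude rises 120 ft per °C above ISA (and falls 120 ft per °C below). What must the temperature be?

Density altitude − pressure altitude = -520 − 2000 = -2520 ft.
At 120 ft/°C that is an ISA deviation of -2520/120 = -21°C.
ISA temperature at 2000 ft = 15 − 2 × (2000/1000) = 11°C.
OAT = ISA + deviation = 11 + (-21) = -10°C.

-10°C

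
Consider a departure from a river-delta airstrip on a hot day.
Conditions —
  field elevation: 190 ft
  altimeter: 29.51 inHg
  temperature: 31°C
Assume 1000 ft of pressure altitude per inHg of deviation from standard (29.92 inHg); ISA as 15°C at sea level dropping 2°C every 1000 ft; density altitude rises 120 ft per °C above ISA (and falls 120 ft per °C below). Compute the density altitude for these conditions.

2664 ft

Pressure altitude = 190 + (29.92 − 29.51) × 1000 = 190 + (+410) = 600 ft.
ISA temperature at 600 ft = 15 − 2 × (600/1000) = 13.8°C.
ISA deviation = 31 − 13.8 = +17.2°C.
Density altitude = 600 + 120 × (17.2) = 2664 ft.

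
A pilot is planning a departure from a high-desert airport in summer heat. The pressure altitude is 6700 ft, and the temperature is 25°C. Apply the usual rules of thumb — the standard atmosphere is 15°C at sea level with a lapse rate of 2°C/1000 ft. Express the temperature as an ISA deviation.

ISA temperature at 6700 ft = 15 − 2 × (6700/1000) = 1.6°C.
Deviation = OAT − ISA = 25 − 1.6 = +23.4°C.

ISA+23.4°C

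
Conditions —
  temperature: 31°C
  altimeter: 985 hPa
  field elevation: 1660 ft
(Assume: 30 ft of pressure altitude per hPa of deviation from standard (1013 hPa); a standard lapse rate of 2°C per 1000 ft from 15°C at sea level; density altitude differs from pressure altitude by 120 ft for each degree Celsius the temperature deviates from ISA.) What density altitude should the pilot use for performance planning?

5020 ft

Pressure altitude = 1660 + (1013 − 985) × 30 = 1660 + (+840) = 2500 ft.
ISA temperature at 2500 ft = 15 − 2 × (2500/1000) = 10°C.
ISA deviation = 31 − 10 = +21°C.
Density altitude = 2500 + 120 × (21) = 5020 ft.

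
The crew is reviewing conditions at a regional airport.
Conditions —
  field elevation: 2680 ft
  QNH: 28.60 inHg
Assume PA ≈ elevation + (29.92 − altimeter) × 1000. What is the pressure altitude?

Pressure correction = (29.92 − 28.60) × 1000 = +1320 ft.
Pressure altitude = 2680 + (+1320) = 4000 ft.

4000 ft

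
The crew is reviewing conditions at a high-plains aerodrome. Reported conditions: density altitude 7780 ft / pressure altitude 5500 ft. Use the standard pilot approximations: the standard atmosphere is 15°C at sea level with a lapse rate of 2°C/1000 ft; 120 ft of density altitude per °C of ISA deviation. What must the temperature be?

Density altitude − pressure altitude = 7780 − 5500 = +2280 ft.
At 120 ft/°C that is an ISA deviation of 2280/120 = +19°C.
ISA temperature at 5500 ft = 15 − 2 × (5500/1000) = 4°C.
OAT = ISA + deviation = 4 + (+19) = 23°C.

23°C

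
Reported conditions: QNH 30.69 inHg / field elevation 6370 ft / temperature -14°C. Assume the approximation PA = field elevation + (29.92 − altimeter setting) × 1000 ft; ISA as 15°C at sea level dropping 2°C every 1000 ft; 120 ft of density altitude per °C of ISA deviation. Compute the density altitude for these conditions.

3464 ft

Pressure altitude = 6370 + (29.92 − 30.69) × 1000 = 6370 + (-770) = 5600 ft.
ISA temperature at 5600 ft = 15 − 2 × (5600/1000) = 3.8°C.
ISA deviation = -14 − 3.8 = -17.8°C.
Density altitude = 5600 + 120 × (-17.8) = 3464 ft.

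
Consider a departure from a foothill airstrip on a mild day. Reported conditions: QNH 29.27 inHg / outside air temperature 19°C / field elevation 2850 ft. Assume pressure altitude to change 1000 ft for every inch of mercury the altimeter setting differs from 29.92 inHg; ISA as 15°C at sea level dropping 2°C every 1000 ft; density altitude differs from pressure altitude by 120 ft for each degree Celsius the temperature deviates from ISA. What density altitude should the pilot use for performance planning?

Pressure altitude = 2850 + (29.92 − 29.27) × 1000 = 2850 + (+650) = 3500 ft.
ISA temperature at 3500 ft = 15 − 2 × (3500/1000) = 8°C.
ISA deviation = 19 − 8 = +11°C.
Density altitude = 3500 + 120 × (11) = 4820 ft.

4820 ft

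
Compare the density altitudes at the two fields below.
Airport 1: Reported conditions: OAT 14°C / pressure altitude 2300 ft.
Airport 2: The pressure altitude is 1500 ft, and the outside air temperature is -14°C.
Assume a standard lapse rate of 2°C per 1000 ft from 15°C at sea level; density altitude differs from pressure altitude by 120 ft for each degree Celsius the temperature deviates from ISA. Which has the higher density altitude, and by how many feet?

Airport 1: ISA temp = 10.4°C, deviation +3.6°C, DA = 2300 + 120 × 3.6 = 2732 ft.
Airport 2: ISA temp = 12°C, deviation -26°C, DA = 1500 + 120 × (-26) = -1620 ft.
Airport 1 is higher by 2732 − (-1620) = 4352 ft.

Airport 1 by 4352 ft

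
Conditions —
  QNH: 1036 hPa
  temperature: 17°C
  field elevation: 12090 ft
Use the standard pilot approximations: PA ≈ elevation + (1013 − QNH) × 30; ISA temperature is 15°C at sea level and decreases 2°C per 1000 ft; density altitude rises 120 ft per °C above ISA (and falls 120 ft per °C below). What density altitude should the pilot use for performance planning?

14376 ft

Pressure altitude = 12090 + (1013 − 1036) × 30 = 12090 + (-690) = 11400 ft.
ISA temperature at 11400 ft = 15 − 2 × (11400/1000) = -7.8°C.
ISA deviation = 17 − (-7.8) = +24.8°C.
Density altitude = 11400 + 120 × (24.8) = 14376 ft.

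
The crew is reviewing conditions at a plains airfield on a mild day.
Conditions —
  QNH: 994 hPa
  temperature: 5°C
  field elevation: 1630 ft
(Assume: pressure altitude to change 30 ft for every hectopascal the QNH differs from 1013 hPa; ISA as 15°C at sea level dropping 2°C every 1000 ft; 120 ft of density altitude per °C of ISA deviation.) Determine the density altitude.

Pressure altitude = 1630 + (1013 − 994) × 30 = 1630 + (+570) = 2200 ft.
ISA temperature at 2200 ft = 15 − 2 × (2200/1000) = 10.6°C.
ISA deviation = 5 − 10.6 = -5.6°C.
Density altitude = 2200 + 120 × (-5.6) = 1528 ft.

1528 ft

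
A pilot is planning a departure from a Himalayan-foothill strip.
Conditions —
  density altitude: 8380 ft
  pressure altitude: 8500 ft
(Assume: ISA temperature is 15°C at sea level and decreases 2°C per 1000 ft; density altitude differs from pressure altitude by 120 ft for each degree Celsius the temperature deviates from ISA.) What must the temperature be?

-3°C

Density altitude − pressure altitude = 8380 − 8500 = -120 ft.
At 120 ft/°C that is an ISA deviation of -120/120 = -1°C.
ISA temperature at 8500 ft = 15 − 2 × (8500/1000) = -2°C.
OAT = ISA + deviation = -2 + (-1) = -3°C.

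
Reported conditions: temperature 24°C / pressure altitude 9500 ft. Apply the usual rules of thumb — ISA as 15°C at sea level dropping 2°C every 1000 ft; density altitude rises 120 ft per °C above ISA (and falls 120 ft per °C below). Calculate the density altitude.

12860 ft

ISA temperature at 9500 ft = 15 − 2 × (9500/1000) = -4°C.
ISA deviation = 24 − (-4) = +28°C.
Density altitude = 9500 + 120 × (28) = 9500 + (+3360) = 12860 ft.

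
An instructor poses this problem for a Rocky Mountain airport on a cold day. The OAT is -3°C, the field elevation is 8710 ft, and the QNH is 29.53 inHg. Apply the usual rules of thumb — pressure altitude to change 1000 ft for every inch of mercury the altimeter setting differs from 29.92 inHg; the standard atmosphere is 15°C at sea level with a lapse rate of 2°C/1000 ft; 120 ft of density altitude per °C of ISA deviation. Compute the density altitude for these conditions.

9124 ft

Pressure altitude = 8710 + (29.92 − 29.53) × 1000 = 8710 + (+390) = 9100 ft.
ISA temperature at 9100 ft = 15 − 2 × (9100/1000) = -3.2°C.
ISA deviation = -3 − (-3.2) = +0.2°C.
Density altitude = 9100 + 120 × (0.2) = 9124 ft.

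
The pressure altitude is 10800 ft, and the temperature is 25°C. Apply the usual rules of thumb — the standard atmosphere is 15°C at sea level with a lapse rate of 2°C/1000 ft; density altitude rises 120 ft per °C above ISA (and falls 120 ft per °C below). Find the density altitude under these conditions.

ISA temperature at 10800 ft = 15 − 2 × (10800/1000) = -6.6°C.
ISA deviation = 25 − (-6.6) = +31.6°C.
Density altitude = 10800 + 120 × (31.6) = 10800 + (+3792) = 14592 ft.

14592 ft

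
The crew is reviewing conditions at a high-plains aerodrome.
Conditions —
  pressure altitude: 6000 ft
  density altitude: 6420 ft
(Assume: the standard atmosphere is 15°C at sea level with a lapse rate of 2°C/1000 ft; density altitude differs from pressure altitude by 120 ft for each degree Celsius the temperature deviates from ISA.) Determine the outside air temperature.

Density altitude − pressure altitude = 6420 − 6000 = +420 ft.
At 120 ft/°C that is an ISA deviation of 420/120 = +3.5°C.
ISA temperature at 6000 ft = 15 − 2 × (6000/1000) = 3°C.
OAT = ISA + deviation = 3 + (+3.5) = 6.5°C.

6.5°C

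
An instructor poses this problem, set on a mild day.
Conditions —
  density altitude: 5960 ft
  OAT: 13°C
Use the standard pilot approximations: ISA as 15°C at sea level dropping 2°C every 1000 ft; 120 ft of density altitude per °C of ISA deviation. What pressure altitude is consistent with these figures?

DA = PA + 120 × (OAT − (15 − 2·PA/1000)) = PA + 120·OAT − 1800 + 0.24·PA = 1.24·PA + 120·OAT − 1800.
So 1.24·PA = 5960 − 120 × 13 + 1800 = 6200.
PA = 6200 / 1.24 = 5000 ft.

5000 ft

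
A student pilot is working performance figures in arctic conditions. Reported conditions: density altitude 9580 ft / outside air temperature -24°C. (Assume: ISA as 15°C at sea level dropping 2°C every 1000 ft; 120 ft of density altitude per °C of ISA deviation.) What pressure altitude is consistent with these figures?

11500 ft

DA = PA + 120 × (OAT − (15 − 2·PA/1000)) = PA + 120·OAT − 1800 + 0.24·PA = 1.24·PA + 120·OAT − 1800.
So 1.24·PA = 9580 − 120 × (-24) + 1800 = 14260.
PA = 14260 / 1.24 = 11500 ft.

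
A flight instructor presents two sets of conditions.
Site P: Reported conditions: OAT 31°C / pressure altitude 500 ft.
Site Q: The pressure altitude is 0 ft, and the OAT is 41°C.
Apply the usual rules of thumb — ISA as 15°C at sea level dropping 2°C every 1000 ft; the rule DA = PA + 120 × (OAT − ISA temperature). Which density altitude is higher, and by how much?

Site Q by 580 ft

Site P: ISA temp = 14°C, deviation +17°C, DA = 500 + 120 × 17 = 2540 ft.
Site Q: ISA temp = 15°C, deviation +26°C, DA = 0 + 120 × 26 = 3120 ft.
Site Q is higher by 3120 − 2540 = 580 ft.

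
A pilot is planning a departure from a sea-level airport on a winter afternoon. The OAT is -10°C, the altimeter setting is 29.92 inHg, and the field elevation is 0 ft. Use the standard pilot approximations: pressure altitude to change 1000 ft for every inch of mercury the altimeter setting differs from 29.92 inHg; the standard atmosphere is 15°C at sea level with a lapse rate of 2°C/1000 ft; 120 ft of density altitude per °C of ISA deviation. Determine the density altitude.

Pressure altitude = 0 + (29.92 − 29.92) × 1000 = 0 + (0) = 0 ft.
ISA temperature at 0 ft = 15 − 2 × (0/1000) = 15°C.
ISA deviation = -10 − 15 = -25°C.
Density altitude = 0 + 120 × (-25) = -3000 ft.

-3000 ft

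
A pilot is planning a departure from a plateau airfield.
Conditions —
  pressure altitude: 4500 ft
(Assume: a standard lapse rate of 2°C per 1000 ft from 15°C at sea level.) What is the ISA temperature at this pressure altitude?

6°C

ISA temperature = 15 − 2 × (4500/1000) = 15 − 9 = 6°C.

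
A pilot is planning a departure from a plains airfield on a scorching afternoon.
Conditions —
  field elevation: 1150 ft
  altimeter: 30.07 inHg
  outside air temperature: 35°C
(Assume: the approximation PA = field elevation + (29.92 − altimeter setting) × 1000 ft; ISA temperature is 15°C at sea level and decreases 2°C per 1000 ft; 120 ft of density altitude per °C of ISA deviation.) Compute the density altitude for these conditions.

3640 ft

Pressure altitude = 1150 + (29.92 − 30.07) × 1000 = 1150 + (-150) = 1000 ft.
ISA temperature at 1000 ft = 15 − 2 × (1000/1000) = 13°C.
ISA deviation = 35 − 13 = +22°C.
Density altitude = 1000 + 120 × (22) = 3640 ft.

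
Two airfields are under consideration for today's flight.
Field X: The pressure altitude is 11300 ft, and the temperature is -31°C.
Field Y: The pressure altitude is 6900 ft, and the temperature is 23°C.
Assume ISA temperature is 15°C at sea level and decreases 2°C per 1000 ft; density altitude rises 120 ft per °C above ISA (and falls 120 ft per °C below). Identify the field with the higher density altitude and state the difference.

Field X: ISA temp = -7.6°C, deviation -23.4°C, DA = 11300 + 120 × (-23.4) = 8492 ft.
Field Y: ISA temp = 1.2°C, deviation +21.8°C, DA = 6900 + 120 × 21.8 = 9516 ft.
Field Y is higher by 9516 − 8492 = 1024 ft.

Field Y by 1024 ft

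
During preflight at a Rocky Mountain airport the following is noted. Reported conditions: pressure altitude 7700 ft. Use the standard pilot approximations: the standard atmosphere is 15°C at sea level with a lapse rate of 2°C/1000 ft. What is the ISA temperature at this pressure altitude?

-0.4°C

ISA temperature = 15 − 2 × (7700/1000) = 15 − 15.4 = -0.4°C.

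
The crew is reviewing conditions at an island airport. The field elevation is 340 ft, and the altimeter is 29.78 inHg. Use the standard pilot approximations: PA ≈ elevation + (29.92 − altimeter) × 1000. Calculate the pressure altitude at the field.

Pressure correction = (29.92 − 29.78) × 1000 = +140 ft.
Pressure altitude = 340 + (+140) = 480 ft.

480 ft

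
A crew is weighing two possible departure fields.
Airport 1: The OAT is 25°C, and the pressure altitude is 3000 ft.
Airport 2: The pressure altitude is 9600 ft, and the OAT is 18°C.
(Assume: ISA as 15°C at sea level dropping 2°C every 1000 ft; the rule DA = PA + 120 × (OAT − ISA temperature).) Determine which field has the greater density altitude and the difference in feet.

Airport 1: ISA temp = 9°C, deviation +16°C, DA = 3000 + 120 × 16 = 4920 ft.
Airport 2: ISA temp = -4.2°C, deviation +22.2°C, DA = 9600 + 120 × 22.2 = 12264 ft.
Airport 2 is higher by 12264 − 4920 = 7344 ft.

Airport 2 by 7344 ft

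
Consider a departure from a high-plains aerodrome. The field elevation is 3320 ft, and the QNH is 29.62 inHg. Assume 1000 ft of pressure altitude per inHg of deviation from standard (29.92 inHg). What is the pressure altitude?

Pressure correction = (29.92 − 29.62) × 1000 = +300 ft.
Pressure altitude = 3320 + (+300) = 3620 ft.

3620 ft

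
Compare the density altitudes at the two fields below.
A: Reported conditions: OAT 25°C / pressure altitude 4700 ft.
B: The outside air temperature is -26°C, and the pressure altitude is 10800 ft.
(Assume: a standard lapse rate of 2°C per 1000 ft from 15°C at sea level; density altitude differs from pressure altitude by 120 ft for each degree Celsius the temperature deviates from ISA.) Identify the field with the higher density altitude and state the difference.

A: ISA temp = 5.6°C, deviation +19.4°C, DA = 4700 + 120 × 19.4 = 7028 ft.
B: ISA temp = -6.6°C, deviation -19.4°C, DA = 10800 + 120 × (-19.4) = 8472 ft.
B is higher by 8472 − 7028 = 1444 ft.

B by 1444 ft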